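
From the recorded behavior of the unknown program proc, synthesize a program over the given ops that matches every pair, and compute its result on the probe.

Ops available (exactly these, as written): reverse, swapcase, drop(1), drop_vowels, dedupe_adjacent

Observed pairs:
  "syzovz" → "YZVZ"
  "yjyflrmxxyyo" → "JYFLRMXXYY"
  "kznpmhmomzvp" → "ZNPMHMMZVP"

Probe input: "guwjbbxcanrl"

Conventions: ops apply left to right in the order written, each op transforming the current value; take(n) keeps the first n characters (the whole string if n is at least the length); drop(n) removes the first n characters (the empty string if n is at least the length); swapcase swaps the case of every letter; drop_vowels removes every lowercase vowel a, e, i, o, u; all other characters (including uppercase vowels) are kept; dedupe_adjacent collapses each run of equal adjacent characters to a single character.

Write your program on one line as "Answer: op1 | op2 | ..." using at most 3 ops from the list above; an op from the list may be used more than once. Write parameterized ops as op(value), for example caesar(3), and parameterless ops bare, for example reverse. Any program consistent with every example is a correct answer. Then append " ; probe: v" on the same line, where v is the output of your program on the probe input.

drop_vowels | swapcase | drop(1) ; probe: "WJBBXCNRL"

Check, running the answer program on each example:
  "syzovz" -> "syzvz" -> "SYZVZ" -> "YZVZ"
  "yjyflrmxxyyo" -> "yjyflrmxxyy" -> "YJYFLRMXXYY" -> "JYFLRMXXYY"
  "kznpmhmomzvp" -> "kznpmhmmzvp" -> "KZNPMHMMZVP" -> "ZNPMHMMZVP"
  probe: "guwjbbxcanrl" -> "gwjbbxcnrl" -> "GWJBBXCNRL" -> "WJBBXCNRL"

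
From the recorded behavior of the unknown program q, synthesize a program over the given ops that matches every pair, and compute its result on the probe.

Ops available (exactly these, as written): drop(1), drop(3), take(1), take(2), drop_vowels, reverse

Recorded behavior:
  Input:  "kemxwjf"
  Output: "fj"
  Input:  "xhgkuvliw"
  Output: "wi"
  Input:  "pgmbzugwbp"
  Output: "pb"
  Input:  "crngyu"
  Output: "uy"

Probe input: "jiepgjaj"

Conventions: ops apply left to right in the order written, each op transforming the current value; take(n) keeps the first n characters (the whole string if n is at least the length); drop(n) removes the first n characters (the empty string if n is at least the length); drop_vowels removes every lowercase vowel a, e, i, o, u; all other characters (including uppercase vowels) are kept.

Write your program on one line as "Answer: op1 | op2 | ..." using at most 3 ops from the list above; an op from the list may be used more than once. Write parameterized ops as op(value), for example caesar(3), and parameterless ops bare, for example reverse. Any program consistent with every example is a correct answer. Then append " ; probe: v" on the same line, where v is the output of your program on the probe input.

drop(1) | reverse | take(2) ; probe: "ja"

Check, running the answer program on each example:
  "kemxwjf" -> "emxwjf" -> "fjwxme" -> "fj"
  "xhgkuvliw" -> "hgkuvliw" -> "wilvukgh" -> "wi"
  "pgmbzugwbp" -> "gmbzugwbp" -> "pbwguzbmg" -> "pb"
  "crngyu" -> "rngyu" -> "uygnr" -> "uy"
  probe: "jiepgjaj" -> "iepgjaj" -> "jajgpei" -> "ja"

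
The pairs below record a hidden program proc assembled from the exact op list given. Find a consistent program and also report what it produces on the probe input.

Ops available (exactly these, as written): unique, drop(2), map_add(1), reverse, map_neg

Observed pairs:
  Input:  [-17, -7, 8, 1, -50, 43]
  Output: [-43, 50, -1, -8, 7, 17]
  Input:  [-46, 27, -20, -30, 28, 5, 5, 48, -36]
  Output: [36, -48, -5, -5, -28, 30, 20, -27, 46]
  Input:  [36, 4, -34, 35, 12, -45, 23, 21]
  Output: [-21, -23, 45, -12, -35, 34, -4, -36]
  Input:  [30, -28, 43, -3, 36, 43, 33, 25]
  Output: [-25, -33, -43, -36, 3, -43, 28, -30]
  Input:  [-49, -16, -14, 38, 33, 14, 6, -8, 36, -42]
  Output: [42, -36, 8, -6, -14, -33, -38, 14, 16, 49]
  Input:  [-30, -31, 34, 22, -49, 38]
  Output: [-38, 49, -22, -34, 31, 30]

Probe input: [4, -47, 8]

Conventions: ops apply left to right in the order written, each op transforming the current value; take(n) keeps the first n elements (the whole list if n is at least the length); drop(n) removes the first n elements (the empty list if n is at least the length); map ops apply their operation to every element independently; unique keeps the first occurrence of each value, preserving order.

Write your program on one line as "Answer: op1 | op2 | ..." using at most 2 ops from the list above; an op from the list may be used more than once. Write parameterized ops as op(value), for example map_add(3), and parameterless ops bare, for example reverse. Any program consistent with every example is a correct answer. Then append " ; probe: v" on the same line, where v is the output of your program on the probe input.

map_neg | reverse ; probe: [-8, 47, -4]

Check, running the answer program on each example:
  [-17, -7, 8, 1, -50, 43] -> [17, 7, -8, -1, 50, -43] -> [-43, 50, -1, -8, 7, 17]
  [-46, 27, -20, -30, 28, 5, 5, 48, -36] -> [46, -27, 20, 30, -28, -5, -5, -48, 36] -> [36, -48, -5, -5, -28, 30, 20, -27, 46]
  [36, 4, -34, 35, 12, -45, 23, 21] -> [-36, -4, 34, -35, -12, 45, -23, -21] -> [-21, -23, 45, -12, -35, 34, -4, -36]
  [30, -28, 43, -3, 36, 43, 33, 25] -> [-30, 28, -43, 3, -36, -43, -33, -25] -> [-25, -33, -43, -36, 3, -43, 28, -30]
  [-49, -16, -14, 38, 33, 14, 6, -8, 36, -42] -> [49, 16, 14, -38, -33, -14, -6, 8, -36, 42] -> [42, -36, 8, -6, -14, -33, -38, 14, 16, 49]
  [-30, -31, 34, 22, -49, 38] -> [30, 31, -34, -22, 49, -38] -> [-38, 49, -22, -34, 31, 30]
  probe: [4, -47, 8] -> [-4, 47, -8] -> [-8, 47, -4]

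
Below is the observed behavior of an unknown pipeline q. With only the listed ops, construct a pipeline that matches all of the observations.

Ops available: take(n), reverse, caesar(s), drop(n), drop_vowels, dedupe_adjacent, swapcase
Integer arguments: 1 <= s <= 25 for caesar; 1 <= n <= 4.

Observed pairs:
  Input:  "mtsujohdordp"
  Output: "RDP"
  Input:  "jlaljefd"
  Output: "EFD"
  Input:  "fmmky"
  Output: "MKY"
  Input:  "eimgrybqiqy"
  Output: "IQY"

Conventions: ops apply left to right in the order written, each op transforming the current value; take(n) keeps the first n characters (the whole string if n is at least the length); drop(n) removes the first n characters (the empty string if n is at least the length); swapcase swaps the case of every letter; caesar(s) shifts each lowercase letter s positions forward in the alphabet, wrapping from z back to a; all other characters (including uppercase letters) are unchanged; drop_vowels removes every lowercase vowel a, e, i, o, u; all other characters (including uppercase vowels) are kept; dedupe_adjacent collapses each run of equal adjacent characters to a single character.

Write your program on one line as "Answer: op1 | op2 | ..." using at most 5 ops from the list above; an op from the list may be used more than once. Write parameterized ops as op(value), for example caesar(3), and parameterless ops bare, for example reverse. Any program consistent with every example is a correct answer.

reverse | take(3) | reverse | swapcase

Check, running the answer program on each example:
  "mtsujohdordp" -> "pdrodhojustm" -> "pdr" -> "rdp" -> "RDP"
  "jlaljefd" -> "dfejlalj" -> "dfe" -> "efd" -> "EFD"
  "fmmky" -> "ykmmf" -> "ykm" -> "mky" -> "MKY"
  "eimgrybqiqy" -> "yqiqbyrgmie" -> "yqi" -> "iqy" -> "IQY"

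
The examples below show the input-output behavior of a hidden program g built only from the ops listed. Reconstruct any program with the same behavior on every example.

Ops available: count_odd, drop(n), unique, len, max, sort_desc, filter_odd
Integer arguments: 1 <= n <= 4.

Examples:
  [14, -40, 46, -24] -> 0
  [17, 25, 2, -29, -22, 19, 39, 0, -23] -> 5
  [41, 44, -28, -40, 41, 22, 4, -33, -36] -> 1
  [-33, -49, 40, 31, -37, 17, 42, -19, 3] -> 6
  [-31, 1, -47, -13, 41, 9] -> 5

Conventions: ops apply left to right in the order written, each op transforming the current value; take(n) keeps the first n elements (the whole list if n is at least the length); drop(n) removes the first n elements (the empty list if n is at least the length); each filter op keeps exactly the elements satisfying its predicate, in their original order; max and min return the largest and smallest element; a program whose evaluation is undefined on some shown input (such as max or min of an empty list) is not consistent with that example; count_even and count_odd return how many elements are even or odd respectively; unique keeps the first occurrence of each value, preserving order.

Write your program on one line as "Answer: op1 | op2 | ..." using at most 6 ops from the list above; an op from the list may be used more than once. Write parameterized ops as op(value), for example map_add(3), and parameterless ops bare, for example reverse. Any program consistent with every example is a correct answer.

unique | sort_desc | filter_odd | drop(1) | count_odd

Check, running the answer program on each example:
  [14, -40, 46, -24] -> [14, -40, 46, -24] -> [46, 14, -24, -40] -> [] -> [] -> 0
  [17, 25, 2, -29, -22, 19, 39, 0, -23] -> [17, 25, 2, -29, -22, 19, 39, 0, -23] -> [39, 25, 19, 17, 2, 0, -22, -23, -29] -> [39, 25, 19, 17, -23, -29] -> [25, 19, 17, -23, -29] -> 5
  [41, 44, -28, -40, 41, 22, 4, -33, -36] -> [41, 44, -28, -40, 22, 4, -33, -36] -> [44, 41, 22, 4, -28, -33, -36, -40] -> [41, -33] -> [-33] -> 1
  [-33, -49, 40, 31, -37, 17, 42, -19, 3] -> [-33, -49, 40, 31, -37, 17, 42, -19, 3] -> [42, 40, 31, 17, 3, -19, -33, -37, -49] -> [31, 17, 3, -19, -33, -37, -49] -> [17, 3, -19, -33, -37, -49] -> 6
  [-31, 1, -47, -13, 41, 9] -> [-31, 1, -47, -13, 41, 9] -> [41, 9, 1, -13, -31, -47] -> [41, 9, 1, -13, -31, -47] -> [9, 1, -13, -31, -47] -> 5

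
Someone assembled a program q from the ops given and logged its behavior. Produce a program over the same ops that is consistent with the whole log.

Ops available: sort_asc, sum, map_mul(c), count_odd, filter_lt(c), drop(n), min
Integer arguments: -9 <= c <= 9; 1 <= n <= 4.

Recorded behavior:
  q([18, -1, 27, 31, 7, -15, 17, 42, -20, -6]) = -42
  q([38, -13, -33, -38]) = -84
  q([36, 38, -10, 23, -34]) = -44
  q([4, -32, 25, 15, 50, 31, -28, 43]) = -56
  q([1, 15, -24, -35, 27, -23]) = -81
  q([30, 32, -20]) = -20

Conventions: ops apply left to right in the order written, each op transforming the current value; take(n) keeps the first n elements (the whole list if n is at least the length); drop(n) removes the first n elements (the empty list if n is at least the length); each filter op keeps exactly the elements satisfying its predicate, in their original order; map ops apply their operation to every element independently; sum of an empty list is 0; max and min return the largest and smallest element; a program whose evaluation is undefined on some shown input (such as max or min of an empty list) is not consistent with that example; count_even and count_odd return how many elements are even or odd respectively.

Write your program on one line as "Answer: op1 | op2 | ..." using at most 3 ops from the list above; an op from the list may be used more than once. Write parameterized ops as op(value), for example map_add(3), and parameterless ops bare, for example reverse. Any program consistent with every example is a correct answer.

filter_lt(5) | sum

Check, running the answer program on each example:
  [18, -1, 27, 31, 7, -15, 17, 42, -20, -6] -> [-1, -15, -20, -6] -> -42
  [38, -13, -33, -38] -> [-13, -33, -38] -> -84
  [36, 38, -10, 23, -34] -> [-10, -34] -> -44
  [4, -32, 25, 15, 50, 31, -28, 43] -> [4, -32, -28] -> -56
  [1, 15, -24, -35, 27, -23] -> [1, -24, -35, -23] -> -81
  [30, 32, -20] -> [-20] -> -20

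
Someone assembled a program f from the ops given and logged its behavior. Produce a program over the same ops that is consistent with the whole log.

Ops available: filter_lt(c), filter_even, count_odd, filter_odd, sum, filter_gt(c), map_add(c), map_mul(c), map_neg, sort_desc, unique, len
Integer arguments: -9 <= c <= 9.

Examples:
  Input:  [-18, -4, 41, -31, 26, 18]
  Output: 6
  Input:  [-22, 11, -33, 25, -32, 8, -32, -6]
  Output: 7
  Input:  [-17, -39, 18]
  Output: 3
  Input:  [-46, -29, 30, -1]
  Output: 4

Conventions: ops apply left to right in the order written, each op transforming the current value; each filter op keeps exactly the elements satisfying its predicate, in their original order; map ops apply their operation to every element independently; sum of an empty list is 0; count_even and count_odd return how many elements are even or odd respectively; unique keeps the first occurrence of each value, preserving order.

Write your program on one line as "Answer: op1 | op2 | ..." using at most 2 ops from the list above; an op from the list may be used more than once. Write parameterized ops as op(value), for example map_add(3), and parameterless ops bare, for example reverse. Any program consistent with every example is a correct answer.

unique | len

Check, running the answer program on each example:
  [-18, -4, 41, -31, 26, 18] -> [-18, -4, 41, -31, 26, 18] -> 6
  [-22, 11, -33, 25, -32, 8, -32, -6] -> [-22, 11, -33, 25, -32, 8, -6] -> 7
  [-17, -39, 18] -> [-17, -39, 18] -> 3
  [-46, -29, 30, -1] -> [-46, -29, 30, -1] -> 4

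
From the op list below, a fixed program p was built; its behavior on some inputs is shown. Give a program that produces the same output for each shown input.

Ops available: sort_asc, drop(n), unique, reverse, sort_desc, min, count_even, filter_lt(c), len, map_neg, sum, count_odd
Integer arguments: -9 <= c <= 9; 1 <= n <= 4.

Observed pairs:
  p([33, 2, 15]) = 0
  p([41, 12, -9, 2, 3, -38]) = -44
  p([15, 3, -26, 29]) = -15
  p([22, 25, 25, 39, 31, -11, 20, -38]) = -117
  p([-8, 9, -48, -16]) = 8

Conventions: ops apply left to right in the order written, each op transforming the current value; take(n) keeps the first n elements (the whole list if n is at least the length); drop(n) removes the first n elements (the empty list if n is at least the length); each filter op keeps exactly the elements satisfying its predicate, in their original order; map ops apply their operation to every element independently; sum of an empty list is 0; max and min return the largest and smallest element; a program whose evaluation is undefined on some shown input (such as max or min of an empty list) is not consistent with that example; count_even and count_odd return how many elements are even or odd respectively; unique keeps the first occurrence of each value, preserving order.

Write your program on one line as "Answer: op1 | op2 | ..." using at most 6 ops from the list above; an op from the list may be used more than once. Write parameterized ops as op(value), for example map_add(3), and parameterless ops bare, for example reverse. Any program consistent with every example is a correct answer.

reverse | map_neg | drop(3) | unique | sort_desc | sum

Check, running the answer program on each example:
  [33, 2, 15] -> [15, 2, 33] -> [-15, -2, -33] -> [] -> [] -> [] -> 0
  [41, 12, -9, 2, 3, -38] -> [-38, 3, 2, -9, 12, 41] -> [38, -3, -2, 9, -12, -41] -> [9, -12, -41] -> [9, -12, -41] -> [9, -12, -41] -> -44
  [15, 3, -26, 29] -> [29, -26, 3, 15] -> [-29, 26, -3, -15] -> [-15] -> [-15] -> [-15] -> -15
  [22, 25, 25, 39, 31, -11, 20, -38] -> [-38, 20, -11, 31, 39, 25, 25, 22] -> [38, -20, 11, -31, -39, -25, -25, -22] -> [-31, -39, -25, -25, -22] -> [-31, -39, -25, -22] -> [-22, -25, -31, -39] -> -117
  [-8, 9, -48, -16] -> [-16, -48, 9, -8] -> [16, 48, -9, 8] -> [8] -> [8] -> [8] -> 8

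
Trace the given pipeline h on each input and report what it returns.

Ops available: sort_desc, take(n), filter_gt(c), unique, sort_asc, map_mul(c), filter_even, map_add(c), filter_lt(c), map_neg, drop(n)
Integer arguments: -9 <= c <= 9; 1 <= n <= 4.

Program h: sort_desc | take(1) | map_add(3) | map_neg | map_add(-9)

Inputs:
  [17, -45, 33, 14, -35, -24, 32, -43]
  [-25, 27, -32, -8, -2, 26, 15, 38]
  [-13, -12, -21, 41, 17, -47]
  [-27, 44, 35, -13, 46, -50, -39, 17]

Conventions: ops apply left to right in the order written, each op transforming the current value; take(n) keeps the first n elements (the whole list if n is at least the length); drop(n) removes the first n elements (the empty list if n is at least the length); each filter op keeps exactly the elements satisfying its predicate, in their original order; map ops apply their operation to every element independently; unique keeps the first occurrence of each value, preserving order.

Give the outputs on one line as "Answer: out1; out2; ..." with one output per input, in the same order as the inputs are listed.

Execution, op by op:
  [17, -45, 33, 14, -35, -24, 32, -43] -> [33, 32, 17, 14, -24, -35, -43, -45] -> [33] -> [36] -> [-36] -> [-45]
  [-25, 27, -32, -8, -2, 26, 15, 38] -> [38, 27, 26, 15, -2, -8, -25, -32] -> [38] -> [41] -> [-41] -> [-50]
  [-13, -12, -21, 41, 17, -47] -> [41, 17, -12, -13, -21, -47] -> [41] -> [44] -> [-44] -> [-53]
  [-27, 44, 35, -13, 46, -50, -39, 17] -> [46, 44, 35, 17, -13, -27, -39, -50] -> [46] -> [49] -> [-49] -> [-58]

[-45]; [-50]; [-53]; [-58]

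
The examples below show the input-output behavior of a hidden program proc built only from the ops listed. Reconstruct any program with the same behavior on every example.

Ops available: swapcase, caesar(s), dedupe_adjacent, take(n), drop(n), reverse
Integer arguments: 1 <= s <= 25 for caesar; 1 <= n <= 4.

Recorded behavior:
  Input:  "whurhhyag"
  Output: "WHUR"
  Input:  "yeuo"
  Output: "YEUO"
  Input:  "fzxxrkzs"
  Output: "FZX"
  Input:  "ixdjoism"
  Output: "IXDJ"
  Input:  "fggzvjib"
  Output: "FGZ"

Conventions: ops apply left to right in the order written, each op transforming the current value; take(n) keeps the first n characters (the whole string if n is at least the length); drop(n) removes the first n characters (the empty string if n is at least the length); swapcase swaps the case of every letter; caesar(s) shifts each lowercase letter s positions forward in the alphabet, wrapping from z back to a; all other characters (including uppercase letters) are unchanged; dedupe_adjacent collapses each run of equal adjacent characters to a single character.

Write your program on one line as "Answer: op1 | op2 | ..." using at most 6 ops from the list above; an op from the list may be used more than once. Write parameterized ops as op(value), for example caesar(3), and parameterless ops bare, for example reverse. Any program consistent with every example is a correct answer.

take(4) | dedupe_adjacent | reverse | swapcase | reverse

Check, running the answer program on each example:
  "whurhhyag" -> "whur" -> "whur" -> "ruhw" -> "RUHW" -> "WHUR"
  "yeuo" -> "yeuo" -> "yeuo" -> "ouey" -> "OUEY" -> "YEUO"
  "fzxxrkzs" -> "fzxx" -> "fzx" -> "xzf" -> "XZF" -> "FZX"
  "ixdjoism" -> "ixdj" -> "ixdj" -> "jdxi" -> "JDXI" -> "IXDJ"
  "fggzvjib" -> "fggz" -> "fgz" -> "zgf" -> "ZGF" -> "FGZ"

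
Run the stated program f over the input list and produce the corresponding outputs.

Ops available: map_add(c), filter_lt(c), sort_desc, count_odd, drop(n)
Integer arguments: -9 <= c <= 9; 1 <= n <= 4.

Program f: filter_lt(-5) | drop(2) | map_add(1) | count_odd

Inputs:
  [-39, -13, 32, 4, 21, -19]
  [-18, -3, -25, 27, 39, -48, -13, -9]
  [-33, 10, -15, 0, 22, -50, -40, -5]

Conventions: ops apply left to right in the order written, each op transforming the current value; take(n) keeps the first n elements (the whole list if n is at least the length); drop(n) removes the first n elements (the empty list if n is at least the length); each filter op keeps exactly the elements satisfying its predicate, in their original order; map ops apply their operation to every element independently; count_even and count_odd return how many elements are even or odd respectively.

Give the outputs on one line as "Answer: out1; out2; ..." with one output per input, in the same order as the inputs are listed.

Execution, op by op:
  [-39, -13, 32, 4, 21, -19] -> [-39, -13, -19] -> [-19] -> [-18] -> 0
  [-18, -3, -25, 27, 39, -48, -13, -9] -> [-18, -25, -48, -13, -9] -> [-48, -13, -9] -> [-47, -12, -8] -> 1
  [-33, 10, -15, 0, 22, -50, -40, -5] -> [-33, -15, -50, -40] -> [-50, -40] -> [-49, -39] -> 2

0; 1; 2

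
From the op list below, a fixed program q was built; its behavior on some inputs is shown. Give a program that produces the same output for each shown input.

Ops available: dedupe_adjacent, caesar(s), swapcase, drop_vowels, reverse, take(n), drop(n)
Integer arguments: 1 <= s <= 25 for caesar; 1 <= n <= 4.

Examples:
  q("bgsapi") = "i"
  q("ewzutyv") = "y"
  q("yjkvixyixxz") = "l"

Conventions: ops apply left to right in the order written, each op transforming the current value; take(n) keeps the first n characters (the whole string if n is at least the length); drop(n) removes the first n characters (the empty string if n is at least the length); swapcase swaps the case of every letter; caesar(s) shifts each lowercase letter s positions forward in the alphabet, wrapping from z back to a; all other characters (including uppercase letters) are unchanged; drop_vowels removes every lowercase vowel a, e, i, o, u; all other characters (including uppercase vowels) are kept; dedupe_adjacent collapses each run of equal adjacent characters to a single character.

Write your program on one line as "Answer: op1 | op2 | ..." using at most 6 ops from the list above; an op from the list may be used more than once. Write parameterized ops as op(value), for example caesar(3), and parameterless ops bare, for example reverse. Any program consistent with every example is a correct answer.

caesar(5) | dedupe_adjacent | drop(1) | take(1) | caesar(23)

Check, running the answer program on each example:
  "bgsapi" -> "glxfun" -> "glxfun" -> "lxfun" -> "l" -> "i"
  "ewzutyv" -> "jbezyda" -> "jbezyda" -> "bezyda" -> "b" -> "y"
  "yjkvixyixxz" -> "dopancdncce" -> "dopancdnce" -> "opancdnce" -> "o" -> "l"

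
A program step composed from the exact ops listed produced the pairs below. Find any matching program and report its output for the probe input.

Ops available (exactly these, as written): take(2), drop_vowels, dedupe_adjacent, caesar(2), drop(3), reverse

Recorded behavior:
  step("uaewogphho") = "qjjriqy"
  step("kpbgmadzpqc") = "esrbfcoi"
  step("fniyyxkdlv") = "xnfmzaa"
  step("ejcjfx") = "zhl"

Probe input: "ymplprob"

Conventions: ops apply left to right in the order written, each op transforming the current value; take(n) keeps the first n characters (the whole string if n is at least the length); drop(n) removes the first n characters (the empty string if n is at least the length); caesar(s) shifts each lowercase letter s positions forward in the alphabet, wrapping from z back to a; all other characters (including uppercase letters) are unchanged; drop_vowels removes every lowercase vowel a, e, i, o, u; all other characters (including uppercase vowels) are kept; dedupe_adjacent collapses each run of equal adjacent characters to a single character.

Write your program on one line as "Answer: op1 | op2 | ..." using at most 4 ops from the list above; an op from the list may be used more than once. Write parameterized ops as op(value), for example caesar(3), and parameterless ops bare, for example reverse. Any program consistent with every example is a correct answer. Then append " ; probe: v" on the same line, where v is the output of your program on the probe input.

drop(3) | caesar(2) | reverse ; probe: "dqtrn"

Check, running the answer program on each example:
  "uaewogphho" -> "wogphho" -> "yqirjjq" -> "qjjriqy"
  "kpbgmadzpqc" -> "gmadzpqc" -> "iocfbrse" -> "esrbfcoi"
  "fniyyxkdlv" -> "yyxkdlv" -> "aazmfnx" -> "xnfmzaa"
  "ejcjfx" -> "jfx" -> "lhz" -> "zhl"
  probe: "ymplprob" -> "lprob" -> "nrtqd" -> "dqtrn"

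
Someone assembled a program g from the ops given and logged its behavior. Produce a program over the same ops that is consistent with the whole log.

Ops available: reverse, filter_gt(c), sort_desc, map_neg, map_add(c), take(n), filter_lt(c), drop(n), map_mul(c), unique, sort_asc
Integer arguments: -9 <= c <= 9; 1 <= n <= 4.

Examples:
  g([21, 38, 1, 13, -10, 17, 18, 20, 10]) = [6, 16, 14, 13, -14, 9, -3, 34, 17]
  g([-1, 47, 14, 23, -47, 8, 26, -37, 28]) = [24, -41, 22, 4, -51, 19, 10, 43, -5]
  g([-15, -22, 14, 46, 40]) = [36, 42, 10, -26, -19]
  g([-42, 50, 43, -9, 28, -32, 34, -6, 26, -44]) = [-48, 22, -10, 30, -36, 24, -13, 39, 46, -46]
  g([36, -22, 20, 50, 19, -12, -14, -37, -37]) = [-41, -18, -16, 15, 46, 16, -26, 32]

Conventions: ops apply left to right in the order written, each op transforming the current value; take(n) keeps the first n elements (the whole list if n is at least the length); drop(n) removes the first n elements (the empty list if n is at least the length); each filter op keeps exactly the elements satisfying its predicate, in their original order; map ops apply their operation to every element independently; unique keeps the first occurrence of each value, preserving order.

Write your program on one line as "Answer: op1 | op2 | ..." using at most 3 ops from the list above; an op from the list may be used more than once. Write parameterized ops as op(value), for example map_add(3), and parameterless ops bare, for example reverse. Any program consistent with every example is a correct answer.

unique | reverse | map_add(-4)

Check, running the answer program on each example:
  [21, 38, 1, 13, -10, 17, 18, 20, 10] -> [21, 38, 1, 13, -10, 17, 18, 20, 10] -> [10, 20, 18, 17, -10, 13, 1, 38, 21] -> [6, 16, 14, 13, -14, 9, -3, 34, 17]
  [-1, 47, 14, 23, -47, 8, 26, -37, 28] -> [-1, 47, 14, 23, -47, 8, 26, -37, 28] -> [28, -37, 26, 8, -47, 23, 14, 47, -1] -> [24, -41, 22, 4, -51, 19, 10, 43, -5]
  [-15, -22, 14, 46, 40] -> [-15, -22, 14, 46, 40] -> [40, 46, 14, -22, -15] -> [36, 42, 10, -26, -19]
  [-42, 50, 43, -9, 28, -32, 34, -6, 26, -44] -> [-42, 50, 43, -9, 28, -32, 34, -6, 26, -44] -> [-44, 26, -6, 34, -32, 28, -9, 43, 50, -42] -> [-48, 22, -10, 30, -36, 24, -13, 39, 46, -46]
  [36, -22, 20, 50, 19, -12, -14, -37, -37] -> [36, -22, 20, 50, 19, -12, -14, -37] -> [-37, -14, -12, 19, 50, 20, -22, 36] -> [-41, -18, -16, 15, 46, 16, -26, 32]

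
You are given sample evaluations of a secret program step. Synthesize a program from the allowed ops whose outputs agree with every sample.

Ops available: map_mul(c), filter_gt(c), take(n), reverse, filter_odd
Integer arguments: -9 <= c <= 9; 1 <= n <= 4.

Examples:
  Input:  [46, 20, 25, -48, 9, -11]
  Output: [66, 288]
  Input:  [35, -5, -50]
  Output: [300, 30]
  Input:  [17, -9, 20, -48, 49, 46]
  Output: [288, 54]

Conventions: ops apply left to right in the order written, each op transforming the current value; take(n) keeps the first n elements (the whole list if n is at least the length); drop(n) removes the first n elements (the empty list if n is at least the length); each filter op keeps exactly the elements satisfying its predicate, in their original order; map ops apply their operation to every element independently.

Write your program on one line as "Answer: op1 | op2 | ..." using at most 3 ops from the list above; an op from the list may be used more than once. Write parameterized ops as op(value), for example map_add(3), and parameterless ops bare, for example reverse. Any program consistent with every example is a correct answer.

reverse | map_mul(-6) | filter_gt(-4)

Check, running the answer program on each example:
  [46, 20, 25, -48, 9, -11] -> [-11, 9, -48, 25, 20, 46] -> [66, -54, 288, -150, -120, -276] -> [66, 288]
  [35, -5, -50] -> [-50, -5, 35] -> [300, 30, -210] -> [300, 30]
  [17, -9, 20, -48, 49, 46] -> [46, 49, -48, 20, -9, 17] -> [-276, -294, 288, -120, 54, -102] -> [288, 54]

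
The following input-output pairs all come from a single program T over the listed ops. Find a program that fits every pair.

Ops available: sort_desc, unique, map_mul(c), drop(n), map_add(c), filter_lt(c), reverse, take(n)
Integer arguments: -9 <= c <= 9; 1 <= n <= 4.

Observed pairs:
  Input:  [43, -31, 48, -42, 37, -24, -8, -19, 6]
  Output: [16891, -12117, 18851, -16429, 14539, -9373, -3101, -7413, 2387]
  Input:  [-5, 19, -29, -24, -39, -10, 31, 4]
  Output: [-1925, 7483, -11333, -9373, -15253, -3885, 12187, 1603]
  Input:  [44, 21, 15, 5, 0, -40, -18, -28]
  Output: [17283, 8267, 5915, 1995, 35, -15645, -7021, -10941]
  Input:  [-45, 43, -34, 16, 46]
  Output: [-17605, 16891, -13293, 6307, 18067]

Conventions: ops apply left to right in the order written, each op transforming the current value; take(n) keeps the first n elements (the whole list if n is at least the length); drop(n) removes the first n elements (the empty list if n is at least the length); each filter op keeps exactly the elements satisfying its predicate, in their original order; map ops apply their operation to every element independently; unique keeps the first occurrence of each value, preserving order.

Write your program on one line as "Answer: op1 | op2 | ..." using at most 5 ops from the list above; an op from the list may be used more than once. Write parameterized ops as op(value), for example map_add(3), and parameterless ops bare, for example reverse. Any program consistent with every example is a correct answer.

map_mul(-7) | map_mul(-8) | map_add(5) | map_mul(7)

Check, running the answer program on each example:
  [43, -31, 48, -42, 37, -24, -8, -19, 6] -> [-301, 217, -336, 294, -259, 168, 56, 133, -42] -> [2408, -1736, 2688, -2352, 2072, -1344, -448, -1064, 336] -> [2413, -1731, 2693, -2347, 2077, -1339, -443, -1059, 341] -> [16891, -12117, 18851, -16429, 14539, -9373, -3101, -7413, 2387]
  [-5, 19, -29, -24, -39, -10, 31, 4] -> [35, -133, 203, 168, 273, 70, -217, -28] -> [-280, 1064, -1624, -1344, -2184, -560, 1736, 224] -> [-275, 1069, -1619, -1339, -2179, -555, 1741, 229] -> [-1925, 7483, -11333, -9373, -15253, -3885, 12187, 1603]
  [44, 21, 15, 5, 0, -40, -18, -28] -> [-308, -147, -105, -35, 0, 280, 126, 196] -> [2464, 1176, 840, 280, 0, -2240, -1008, -1568] -> [2469, 1181, 845, 285, 5, -2235, -1003, -1563] -> [17283, 8267, 5915, 1995, 35, -15645, -7021, -10941]
  [-45, 43, -34, 16, 46] -> [315, -301, 238, -112, -322] -> [-2520, 2408, -1904, 896, 2576] -> [-2515, 2413, -1899, 901, 2581] -> [-17605, 16891, -13293, 6307, 18067]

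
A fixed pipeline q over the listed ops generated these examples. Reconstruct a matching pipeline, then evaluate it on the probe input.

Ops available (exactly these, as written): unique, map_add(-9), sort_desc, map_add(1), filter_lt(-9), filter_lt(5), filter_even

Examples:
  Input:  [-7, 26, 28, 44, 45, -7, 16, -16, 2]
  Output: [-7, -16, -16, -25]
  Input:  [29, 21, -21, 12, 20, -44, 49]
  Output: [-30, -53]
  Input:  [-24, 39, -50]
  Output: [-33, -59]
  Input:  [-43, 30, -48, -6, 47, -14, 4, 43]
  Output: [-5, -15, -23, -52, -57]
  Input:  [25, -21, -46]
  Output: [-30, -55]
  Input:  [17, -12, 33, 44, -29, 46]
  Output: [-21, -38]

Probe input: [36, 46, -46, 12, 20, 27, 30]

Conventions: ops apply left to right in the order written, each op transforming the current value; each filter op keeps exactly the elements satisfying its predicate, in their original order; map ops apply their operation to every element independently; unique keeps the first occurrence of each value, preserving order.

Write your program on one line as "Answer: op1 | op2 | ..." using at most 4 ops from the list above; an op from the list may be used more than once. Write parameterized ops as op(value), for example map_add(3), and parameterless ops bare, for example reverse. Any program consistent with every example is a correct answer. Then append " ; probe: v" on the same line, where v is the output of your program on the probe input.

filter_lt(5) | map_add(-9) | sort_desc ; probe: [-55]

Check, running the answer program on each example:
  [-7, 26, 28, 44, 45, -7, 16, -16, 2] -> [-7, -7, -16, 2] -> [-16, -16, -25, -7] -> [-7, -16, -16, -25]
  [29, 21, -21, 12, 20, -44, 49] -> [-21, -44] -> [-30, -53] -> [-30, -53]
  [-24, 39, -50] -> [-24, -50] -> [-33, -59] -> [-33, -59]
  [-43, 30, -48, -6, 47, -14, 4, 43] -> [-43, -48, -6, -14, 4] -> [-52, -57, -15, -23, -5] -> [-5, -15, -23, -52, -57]
  [25, -21, -46] -> [-21, -46] -> [-30, -55] -> [-30, -55]
  [17, -12, 33, 44, -29, 46] -> [-12, -29] -> [-21, -38] -> [-21, -38]
  probe: [36, 46, -46, 12, 20, 27, 30] -> [-46] -> [-55] -> [-55]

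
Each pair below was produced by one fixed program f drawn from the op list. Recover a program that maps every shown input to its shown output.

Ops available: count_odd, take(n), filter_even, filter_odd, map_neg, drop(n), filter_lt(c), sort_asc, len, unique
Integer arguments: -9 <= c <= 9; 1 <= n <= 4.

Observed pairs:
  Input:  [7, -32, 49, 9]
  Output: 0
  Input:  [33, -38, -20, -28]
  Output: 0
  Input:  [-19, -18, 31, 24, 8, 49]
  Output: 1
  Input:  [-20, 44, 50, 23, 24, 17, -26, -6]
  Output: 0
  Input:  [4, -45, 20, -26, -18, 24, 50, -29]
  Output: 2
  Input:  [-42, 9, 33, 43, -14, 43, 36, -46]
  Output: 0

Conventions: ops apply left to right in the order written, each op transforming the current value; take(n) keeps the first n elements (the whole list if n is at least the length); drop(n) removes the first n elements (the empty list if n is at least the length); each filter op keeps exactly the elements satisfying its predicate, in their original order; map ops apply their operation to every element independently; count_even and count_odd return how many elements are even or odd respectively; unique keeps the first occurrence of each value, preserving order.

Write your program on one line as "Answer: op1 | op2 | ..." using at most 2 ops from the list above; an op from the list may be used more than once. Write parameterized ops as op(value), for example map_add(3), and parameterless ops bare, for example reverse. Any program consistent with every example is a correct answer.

filter_lt(0) | count_odd

Check, running the answer program on each example:
  [7, -32, 49, 9] -> [-32] -> 0
  [33, -38, -20, -28] -> [-38, -20, -28] -> 0
  [-19, -18, 31, 24, 8, 49] -> [-19, -18] -> 1
  [-20, 44, 50, 23, 24, 17, -26, -6] -> [-20, -26, -6] -> 0
  [4, -45, 20, -26, -18, 24, 50, -29] -> [-45, -26, -18, -29] -> 2
  [-42, 9, 33, 43, -14, 43, 36, -46] -> [-42, -14, -46] -> 0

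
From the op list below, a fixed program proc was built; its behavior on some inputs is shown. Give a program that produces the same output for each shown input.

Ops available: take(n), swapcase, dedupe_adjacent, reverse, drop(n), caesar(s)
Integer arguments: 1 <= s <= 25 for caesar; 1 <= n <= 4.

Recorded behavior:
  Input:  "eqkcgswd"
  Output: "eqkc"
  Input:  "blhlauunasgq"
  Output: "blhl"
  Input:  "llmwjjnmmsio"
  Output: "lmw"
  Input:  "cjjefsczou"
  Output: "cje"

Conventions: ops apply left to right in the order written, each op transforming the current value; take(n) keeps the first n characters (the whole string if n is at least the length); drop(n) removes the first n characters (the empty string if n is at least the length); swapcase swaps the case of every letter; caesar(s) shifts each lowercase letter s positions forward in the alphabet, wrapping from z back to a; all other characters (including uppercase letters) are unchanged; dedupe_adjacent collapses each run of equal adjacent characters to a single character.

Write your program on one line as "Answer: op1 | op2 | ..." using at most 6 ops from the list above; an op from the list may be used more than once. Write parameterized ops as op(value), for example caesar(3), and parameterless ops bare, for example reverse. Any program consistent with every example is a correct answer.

reverse | swapcase | reverse | take(4) | dedupe_adjacent | swapcase

Check, running the answer program on each example:
  "eqkcgswd" -> "dwsgckqe" -> "DWSGCKQE" -> "EQKCGSWD" -> "EQKC" -> "EQKC" -> "eqkc"
  "blhlauunasgq" -> "qgsanuualhlb" -> "QGSANUUALHLB" -> "BLHLAUUNASGQ" -> "BLHL" -> "BLHL" -> "blhl"
  "llmwjjnmmsio" -> "oismmnjjwmll" -> "OISMMNJJWMLL" -> "LLMWJJNMMSIO" -> "LLMW" -> "LMW" -> "lmw"
  "cjjefsczou" -> "uozcsfejjc" -> "UOZCSFEJJC" -> "CJJEFSCZOU" -> "CJJE" -> "CJE" -> "cje"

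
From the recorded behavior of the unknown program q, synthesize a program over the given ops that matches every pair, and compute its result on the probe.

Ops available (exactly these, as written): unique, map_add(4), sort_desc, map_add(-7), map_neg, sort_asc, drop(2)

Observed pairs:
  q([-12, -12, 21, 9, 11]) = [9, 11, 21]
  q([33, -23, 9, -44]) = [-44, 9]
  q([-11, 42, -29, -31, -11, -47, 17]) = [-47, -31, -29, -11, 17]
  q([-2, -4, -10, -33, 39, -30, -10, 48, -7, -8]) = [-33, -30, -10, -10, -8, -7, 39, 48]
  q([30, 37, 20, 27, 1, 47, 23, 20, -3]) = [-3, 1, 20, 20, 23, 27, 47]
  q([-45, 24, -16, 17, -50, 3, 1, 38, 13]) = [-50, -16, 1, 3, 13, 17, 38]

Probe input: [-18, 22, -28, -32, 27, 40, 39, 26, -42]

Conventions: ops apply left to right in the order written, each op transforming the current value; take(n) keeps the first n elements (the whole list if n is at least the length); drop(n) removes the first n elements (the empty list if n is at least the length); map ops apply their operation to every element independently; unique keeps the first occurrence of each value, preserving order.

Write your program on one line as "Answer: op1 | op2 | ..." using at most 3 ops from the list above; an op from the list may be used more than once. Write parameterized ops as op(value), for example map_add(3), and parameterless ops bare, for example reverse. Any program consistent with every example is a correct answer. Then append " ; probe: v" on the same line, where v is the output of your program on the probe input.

drop(2) | sort_desc | sort_asc ; probe: [-42, -32, -28, 26, 27, 39, 40]

Check, running the answer program on each example:
  [-12, -12, 21, 9, 11] -> [21, 9, 11] -> [21, 11, 9] -> [9, 11, 21]
  [33, -23, 9, -44] -> [9, -44] -> [9, -44] -> [-44, 9]
  [-11, 42, -29, -31, -11, -47, 17] -> [-29, -31, -11, -47, 17] -> [17, -11, -29, -31, -47] -> [-47, -31, -29, -11, 17]
  [-2, -4, -10, -33, 39, -30, -10, 48, -7, -8] -> [-10, -33, 39, -30, -10, 48, -7, -8] -> [48, 39, -7, -8, -10, -10, -30, -33] -> [-33, -30, -10, -10, -8, -7, 39, 48]
  [30, 37, 20, 27, 1, 47, 23, 20, -3] -> [20, 27, 1, 47, 23, 20, -3] -> [47, 27, 23, 20, 20, 1, -3] -> [-3, 1, 20, 20, 23, 27, 47]
  [-45, 24, -16, 17, -50, 3, 1, 38, 13] -> [-16, 17, -50, 3, 1, 38, 13] -> [38, 17, 13, 3, 1, -16, -50] -> [-50, -16, 1, 3, 13, 17, 38]
  probe: [-18, 22, -28, -32, 27, 40, 39, 26, -42] -> [-28, -32, 27, 40, 39, 26, -42] -> [40, 39, 27, 26, -28, -32, -42] -> [-42, -32, -28, 26, 27, 39, 40]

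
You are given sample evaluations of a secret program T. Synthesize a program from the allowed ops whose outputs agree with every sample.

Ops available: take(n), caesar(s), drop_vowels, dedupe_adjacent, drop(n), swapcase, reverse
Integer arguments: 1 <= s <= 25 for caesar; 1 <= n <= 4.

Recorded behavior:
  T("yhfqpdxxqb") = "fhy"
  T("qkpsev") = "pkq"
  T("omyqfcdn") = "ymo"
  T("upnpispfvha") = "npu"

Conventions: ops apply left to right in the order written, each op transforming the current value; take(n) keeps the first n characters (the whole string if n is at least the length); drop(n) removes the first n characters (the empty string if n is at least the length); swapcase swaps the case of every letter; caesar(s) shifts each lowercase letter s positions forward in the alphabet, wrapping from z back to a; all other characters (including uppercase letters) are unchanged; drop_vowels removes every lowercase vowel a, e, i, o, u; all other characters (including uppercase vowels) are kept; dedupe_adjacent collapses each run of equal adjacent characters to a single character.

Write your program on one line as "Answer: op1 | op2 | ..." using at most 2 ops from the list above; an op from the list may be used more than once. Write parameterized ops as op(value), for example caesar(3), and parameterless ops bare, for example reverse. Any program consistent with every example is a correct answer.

take(3) | reverse

Check, running the answer program on each example:
  "yhfqpdxxqb" -> "yhf" -> "fhy"
  "qkpsev" -> "qkp" -> "pkq"
  "omyqfcdn" -> "omy" -> "ymo"
  "upnpispfvha" -> "upn" -> "npu"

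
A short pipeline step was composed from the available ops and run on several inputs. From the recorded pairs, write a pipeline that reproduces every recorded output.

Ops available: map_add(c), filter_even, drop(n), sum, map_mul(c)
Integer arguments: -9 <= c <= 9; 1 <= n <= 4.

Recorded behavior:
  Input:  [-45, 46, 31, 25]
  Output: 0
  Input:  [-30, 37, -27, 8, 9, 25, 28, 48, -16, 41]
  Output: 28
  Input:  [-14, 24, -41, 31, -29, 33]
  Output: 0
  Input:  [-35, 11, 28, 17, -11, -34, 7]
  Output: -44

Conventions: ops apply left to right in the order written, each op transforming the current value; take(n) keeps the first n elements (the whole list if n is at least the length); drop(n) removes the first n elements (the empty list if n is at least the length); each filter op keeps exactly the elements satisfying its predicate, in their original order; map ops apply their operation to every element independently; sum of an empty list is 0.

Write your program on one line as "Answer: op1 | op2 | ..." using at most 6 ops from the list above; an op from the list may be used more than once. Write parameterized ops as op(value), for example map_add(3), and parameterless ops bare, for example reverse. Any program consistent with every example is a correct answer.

map_add(-4) | drop(3) | map_add(-8) | filter_even | map_add(2) | sum

Check, running the answer program on each example:
  [-45, 46, 31, 25] -> [-49, 42, 27, 21] -> [21] -> [13] -> [] -> [] -> 0
  [-30, 37, -27, 8, 9, 25, 28, 48, -16, 41] -> [-34, 33, -31, 4, 5, 21, 24, 44, -20, 37] -> [4, 5, 21, 24, 44, -20, 37] -> [-4, -3, 13, 16, 36, -28, 29] -> [-4, 16, 36, -28] -> [-2, 18, 38, -26] -> 28
  [-14, 24, -41, 31, -29, 33] -> [-18, 20, -45, 27, -33, 29] -> [27, -33, 29] -> [19, -41, 21] -> [] -> [] -> 0
  [-35, 11, 28, 17, -11, -34, 7] -> [-39, 7, 24, 13, -15, -38, 3] -> [13, -15, -38, 3] -> [5, -23, -46, -5] -> [-46] -> [-44] -> -44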